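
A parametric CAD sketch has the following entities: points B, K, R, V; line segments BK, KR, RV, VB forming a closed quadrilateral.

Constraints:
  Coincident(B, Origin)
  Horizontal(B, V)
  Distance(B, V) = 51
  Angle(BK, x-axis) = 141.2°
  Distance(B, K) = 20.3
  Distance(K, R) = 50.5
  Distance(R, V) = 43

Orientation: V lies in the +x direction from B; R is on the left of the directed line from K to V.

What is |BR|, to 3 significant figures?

46.5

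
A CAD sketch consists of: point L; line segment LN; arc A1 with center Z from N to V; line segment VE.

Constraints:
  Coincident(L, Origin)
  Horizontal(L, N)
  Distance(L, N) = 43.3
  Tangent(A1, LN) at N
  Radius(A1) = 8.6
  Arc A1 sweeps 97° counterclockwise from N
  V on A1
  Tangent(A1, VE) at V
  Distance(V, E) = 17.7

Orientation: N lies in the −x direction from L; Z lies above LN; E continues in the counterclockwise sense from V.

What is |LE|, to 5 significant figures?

45.868

L is at the origin; L and N share the same y with |LN| = 43.3 and N on the −x side, so N = (-43.300, 0.0000). The tangent condition forces ZN to be normal to LN, so Z = N + (0, 8.6) = (-43.300, 8.6000). On A1, N sits at bearing -90° from Z; a 97° counterclockwise sweep puts V at bearing 7°, so V = Z + 8.6·(cos 7°, sin 7°) = (-34.764, 9.6481). The tangent condition forces ZV to be normal to VE, so VE runs along (−sin 7°, cos 7°); with |VE| = 17.7, E = (-36.921, 27.216). Then |LE| = |E − L| = 45.868.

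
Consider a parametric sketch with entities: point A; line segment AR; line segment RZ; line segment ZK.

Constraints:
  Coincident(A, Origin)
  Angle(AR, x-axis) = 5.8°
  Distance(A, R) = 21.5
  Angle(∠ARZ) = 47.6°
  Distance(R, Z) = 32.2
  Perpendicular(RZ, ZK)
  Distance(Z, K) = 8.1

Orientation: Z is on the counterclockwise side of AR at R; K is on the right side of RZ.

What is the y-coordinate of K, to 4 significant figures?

29.67

A is at the origin; AR runs at 5.8° with length 21.5, so R = 21.5·(cos 5.8°, sin 5.8°) = (21.39, 2.173). ∠ARZ = 47.6°, so RZ runs at 5.8° + (180° − 47.6°) = 138.2° from the x-axis; with |RZ| = 32.2, Z = R + 32.2·(cos 138.2°, sin 138.2°) = (-2.614, 23.64). The perpendicularity gives ZK at right angles to RZ; with |ZK| = 8.1 on the right of RZ, K = Z + 8.1·(0.6665, 0.7455) = (2.785, 29.67). So K.y = 29.67.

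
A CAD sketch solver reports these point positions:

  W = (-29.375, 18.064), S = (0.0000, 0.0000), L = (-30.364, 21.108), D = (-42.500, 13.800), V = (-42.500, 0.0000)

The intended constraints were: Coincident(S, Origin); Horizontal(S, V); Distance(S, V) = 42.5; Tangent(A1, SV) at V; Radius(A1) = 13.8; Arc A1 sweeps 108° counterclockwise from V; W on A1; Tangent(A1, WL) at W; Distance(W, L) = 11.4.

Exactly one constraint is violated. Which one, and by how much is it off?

Distance(W, L) = 11.4 — off by 8.20.

S = (0.00, 0.00) ✓; S.y = 0.00, V.y = 0.00 ✓; |SV| = 42.50 ✓; ∠(DV, VS) = 90.00° ✓; |DV| = 13.80 ✓; bearing(D→W) − bearing(D→V) = 108.0° ✓; |DW| = 13.80 ✓; ∠(DW, WL) = 90.00° ✓; |WL| = 3.201 ✗.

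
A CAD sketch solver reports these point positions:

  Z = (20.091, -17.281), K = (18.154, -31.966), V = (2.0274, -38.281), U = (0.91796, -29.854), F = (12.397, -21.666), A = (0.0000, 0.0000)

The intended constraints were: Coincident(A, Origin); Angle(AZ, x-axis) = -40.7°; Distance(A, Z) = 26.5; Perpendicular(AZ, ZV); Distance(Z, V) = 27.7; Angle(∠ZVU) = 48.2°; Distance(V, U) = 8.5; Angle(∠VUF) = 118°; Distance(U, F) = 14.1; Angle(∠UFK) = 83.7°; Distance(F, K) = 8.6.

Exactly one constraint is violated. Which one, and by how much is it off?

Distance(F, K) = 8.6 — off by 3.20.

A = (0.00, 0.00) ✓; AZ at -40.70° ✓; |AZ| = 26.50 ✓; ∠(AZ, ZV) = 90.00° ✓; |ZV| = 27.70 ✓; ∠ZVU = 48.20° ✓; |VU| = 8.500 ✓; ∠VUF = 118.0° ✓; |UF| = 14.10 ✓; ∠UFK = 83.70° ✓; |FK| = 11.80 ✗.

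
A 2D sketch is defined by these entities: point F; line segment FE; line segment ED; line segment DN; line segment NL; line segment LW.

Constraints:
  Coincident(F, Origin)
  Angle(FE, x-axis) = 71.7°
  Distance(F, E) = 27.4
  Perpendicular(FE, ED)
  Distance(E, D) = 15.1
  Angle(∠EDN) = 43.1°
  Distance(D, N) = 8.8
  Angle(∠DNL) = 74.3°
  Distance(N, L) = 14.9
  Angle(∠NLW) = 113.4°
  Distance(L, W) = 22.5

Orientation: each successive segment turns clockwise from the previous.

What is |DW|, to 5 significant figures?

24.670

∠DNL = 74.3° gives NL at 99.100° from the x-axis; with |NL| = 14.9, L = (12.595, 32.294). ∠NLW = 113.4° gives LW at 32.500° from the x-axis; with |LW| = 22.5, W = (31.571, 44.384). Then |DW| = |W − D| = 24.670.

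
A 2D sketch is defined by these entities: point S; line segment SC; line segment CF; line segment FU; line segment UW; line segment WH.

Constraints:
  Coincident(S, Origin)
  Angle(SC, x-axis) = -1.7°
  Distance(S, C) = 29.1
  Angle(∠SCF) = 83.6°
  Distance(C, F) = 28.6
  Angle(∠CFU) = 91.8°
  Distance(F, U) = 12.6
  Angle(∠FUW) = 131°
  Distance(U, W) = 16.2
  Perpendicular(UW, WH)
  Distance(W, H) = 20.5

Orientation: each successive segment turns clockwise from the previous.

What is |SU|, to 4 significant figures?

30.49

∠SCF = 83.6° gives CF at -98.10° from the x-axis; with |CF| = 28.6, F = (25.06, -29.18). ∠CFU = 91.8° gives FU at 173.7° from the x-axis; with |FU| = 12.6, U = (12.53, -27.80). Then |SU| = |U − S| = 30.49.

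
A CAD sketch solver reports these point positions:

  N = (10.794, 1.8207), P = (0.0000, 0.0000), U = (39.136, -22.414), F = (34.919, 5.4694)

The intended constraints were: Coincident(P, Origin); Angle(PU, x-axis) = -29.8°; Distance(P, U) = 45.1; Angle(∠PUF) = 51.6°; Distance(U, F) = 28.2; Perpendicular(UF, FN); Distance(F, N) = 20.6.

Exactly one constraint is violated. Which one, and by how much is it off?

Distance(F, N) = 20.6 — off by 3.80.

P = (0.00, 0.00) ✓; PU at -29.80° ✓; |PU| = 45.10 ✓; ∠PUF = 51.60° ✓; |UF| = 28.20 ✓; ∠(UF, FN) = 90.00° ✓; |FN| = 24.40 ✗.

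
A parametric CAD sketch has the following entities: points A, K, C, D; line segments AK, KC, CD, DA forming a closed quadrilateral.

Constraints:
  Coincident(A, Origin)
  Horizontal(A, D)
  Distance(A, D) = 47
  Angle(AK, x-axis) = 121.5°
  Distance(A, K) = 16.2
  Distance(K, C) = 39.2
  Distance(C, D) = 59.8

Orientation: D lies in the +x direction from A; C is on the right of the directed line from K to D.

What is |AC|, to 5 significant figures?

26.355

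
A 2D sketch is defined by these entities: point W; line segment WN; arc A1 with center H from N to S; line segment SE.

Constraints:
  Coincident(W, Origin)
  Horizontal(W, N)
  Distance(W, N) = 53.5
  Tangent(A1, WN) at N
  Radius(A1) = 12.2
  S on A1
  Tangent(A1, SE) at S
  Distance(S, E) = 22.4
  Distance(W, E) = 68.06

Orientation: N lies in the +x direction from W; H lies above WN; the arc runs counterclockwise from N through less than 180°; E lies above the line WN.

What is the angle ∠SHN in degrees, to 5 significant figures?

111.14°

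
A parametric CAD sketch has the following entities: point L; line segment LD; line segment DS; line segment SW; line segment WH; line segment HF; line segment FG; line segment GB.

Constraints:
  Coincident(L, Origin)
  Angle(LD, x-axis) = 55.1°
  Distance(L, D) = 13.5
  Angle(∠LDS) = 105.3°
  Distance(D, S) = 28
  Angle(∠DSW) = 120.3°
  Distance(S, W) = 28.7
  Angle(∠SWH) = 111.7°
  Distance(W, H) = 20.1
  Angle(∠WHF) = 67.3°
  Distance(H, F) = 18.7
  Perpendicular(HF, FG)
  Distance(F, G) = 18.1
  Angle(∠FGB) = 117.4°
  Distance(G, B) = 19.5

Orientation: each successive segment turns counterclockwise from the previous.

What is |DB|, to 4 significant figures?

59.14

L is at the origin; LD runs at 55.1° with length 13.5, so D = (7.724, 11.07). ∠LDS = 105.3° gives DS at 129.8° from the x-axis; with |DS| = 28.0, S = (-10.20, 32.58). ∠DSW = 120.3° gives SW at -170.5° from the x-axis; with |SW| = 28.7, W = (-38.51, 27.85). ∠SWH = 111.7° gives WH at -102.2° from the x-axis; with |WH| = 20.1, H = (-42.75, 8.201). ∠WHF = 67.3° gives HF at 10.50° from the x-axis; with |HF| = 18.7, F = (-24.37, 11.61). HF is perpendicular to FG, so FG runs at 100.5°; with |FG| = 18.1, G = (-27.66, 29.41). ∠FGB = 117.4° gives GB at 163.1° from the x-axis; with |GB| = 19.5, B = (-46.32, 35.07). Then |DB| = |B − D| = 59.14.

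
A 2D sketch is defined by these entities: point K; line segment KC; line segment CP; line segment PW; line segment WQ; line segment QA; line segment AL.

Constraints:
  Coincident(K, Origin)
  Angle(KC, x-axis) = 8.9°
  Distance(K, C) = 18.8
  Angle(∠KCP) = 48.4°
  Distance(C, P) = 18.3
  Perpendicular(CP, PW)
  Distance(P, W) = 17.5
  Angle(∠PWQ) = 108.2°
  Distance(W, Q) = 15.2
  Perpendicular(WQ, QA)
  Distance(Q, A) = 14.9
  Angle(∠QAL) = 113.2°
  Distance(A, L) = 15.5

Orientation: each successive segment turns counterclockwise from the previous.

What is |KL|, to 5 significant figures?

16.300

K is at the origin; KC runs at 8.9° with length 18.8, so C = (18.574, 2.9086). ∠KCP = 48.4° gives CP at 140.50° from the x-axis; with |CP| = 18.3, P = (4.4529, 14.549). CP ⟂ PW, so PW runs at -129.50°; with |PW| = 17.5, W = (-6.6785, 1.0454). ∠PWQ = 108.2° gives WQ at -57.700° from the x-axis; with |WQ| = 15.2, Q = (1.4437, -11.803). WQ ⟂ QA, so QA runs at 32.300°; with |QA| = 14.9, A = (14.038, -3.8408). ∠QAL = 113.2° gives AL at 99.100° from the x-axis; with |AL| = 15.5, L = (11.587, 11.464). Then |KL| = |L − K| = 16.300.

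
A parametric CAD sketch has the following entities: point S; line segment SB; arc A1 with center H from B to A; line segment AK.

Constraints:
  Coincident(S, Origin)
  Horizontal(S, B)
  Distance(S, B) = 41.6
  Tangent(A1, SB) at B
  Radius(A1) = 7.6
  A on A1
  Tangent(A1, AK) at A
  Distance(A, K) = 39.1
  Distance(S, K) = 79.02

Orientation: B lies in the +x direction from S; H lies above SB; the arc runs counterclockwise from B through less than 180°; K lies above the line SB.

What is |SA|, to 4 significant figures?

47.76

Checks: ∠(HB, BS) = 90.00° ✓; |HB| = 7.600 ✓; |HA| = 7.600 ✓; ∠(HA, AK) = 90.00° ✓; |AK| = 39.10 ✓; |SK| = 79.02 ✓.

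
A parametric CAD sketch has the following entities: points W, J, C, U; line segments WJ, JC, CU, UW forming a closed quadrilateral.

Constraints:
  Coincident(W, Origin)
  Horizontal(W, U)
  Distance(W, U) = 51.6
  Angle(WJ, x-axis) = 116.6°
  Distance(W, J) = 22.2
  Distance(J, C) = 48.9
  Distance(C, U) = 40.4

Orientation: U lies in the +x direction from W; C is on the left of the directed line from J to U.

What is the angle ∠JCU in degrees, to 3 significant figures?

92.3°

Checks: W = (0.00, 0.00) ✓; |JC| = 48.90 ✓; |CU| = 40.40 ✓.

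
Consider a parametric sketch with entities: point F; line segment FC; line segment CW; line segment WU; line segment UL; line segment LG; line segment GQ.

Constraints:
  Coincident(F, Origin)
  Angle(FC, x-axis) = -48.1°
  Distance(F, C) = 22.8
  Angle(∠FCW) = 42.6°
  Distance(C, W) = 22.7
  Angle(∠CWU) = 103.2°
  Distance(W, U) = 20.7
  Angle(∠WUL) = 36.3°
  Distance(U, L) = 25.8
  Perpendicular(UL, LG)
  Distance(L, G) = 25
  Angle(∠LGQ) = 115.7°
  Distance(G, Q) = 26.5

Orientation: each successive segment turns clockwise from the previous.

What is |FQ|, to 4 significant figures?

40.87

F is at the origin; FC runs at -48.1° with length 22.8, so C = (15.23, -16.97). ∠FCW = 42.6° gives CW at 174.5° from the x-axis; with |CW| = 22.7, W = (-7.369, -14.79). ∠CWU = 103.2° gives WU at 97.70° from the x-axis; with |WU| = 20.7, U = (-10.14, 5.719). ∠WUL = 36.3° gives UL at -46.00° from the x-axis; with |UL| = 25.8, L = (7.780, -12.84). The perpendicularity gives LG at right angles to UL, so LG runs at -136.0°; with |LG| = 25.0, G = (-10.20, -30.21). ∠LGQ = 115.7° gives GQ at 159.7° from the x-axis; with |GQ| = 26.5, Q = (-35.06, -21.01). Then |FQ| = |Q − F| = 40.87.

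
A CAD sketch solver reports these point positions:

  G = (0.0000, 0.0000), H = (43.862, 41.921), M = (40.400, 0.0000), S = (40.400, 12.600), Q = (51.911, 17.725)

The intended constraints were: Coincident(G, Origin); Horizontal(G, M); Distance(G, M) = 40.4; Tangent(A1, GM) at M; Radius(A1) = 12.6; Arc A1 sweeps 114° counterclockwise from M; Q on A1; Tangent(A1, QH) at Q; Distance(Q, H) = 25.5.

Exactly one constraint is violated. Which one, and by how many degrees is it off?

Tangent(A1, QH) at Q — off by 5.60°.

G = (0.00, 0.00) ✓; G.y = 0.00, M.y = 0.00 ✓; |GM| = 40.40 ✓; ∠(SM, MG) = 90.00° ✓; |SM| = 12.60 ✓; bearing(S→Q) − bearing(S→M) = 114.0° ✓; |SQ| = 12.60 ✓; ∠(SQ, QH) = 95.60° ✗; |QH| = 25.50 ✓.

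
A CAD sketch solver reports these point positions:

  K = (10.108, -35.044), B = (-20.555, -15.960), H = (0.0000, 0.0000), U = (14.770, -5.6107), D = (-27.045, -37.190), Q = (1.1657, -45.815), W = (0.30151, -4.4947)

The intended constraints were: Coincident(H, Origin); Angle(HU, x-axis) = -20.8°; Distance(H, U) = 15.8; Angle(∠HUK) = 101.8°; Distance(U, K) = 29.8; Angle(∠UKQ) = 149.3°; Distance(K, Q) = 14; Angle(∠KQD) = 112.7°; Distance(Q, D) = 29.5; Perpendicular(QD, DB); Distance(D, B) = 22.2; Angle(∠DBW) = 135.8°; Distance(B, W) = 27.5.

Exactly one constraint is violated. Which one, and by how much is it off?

Distance(B, W) = 27.5 — off by 3.70.

H = (0.00, 0.00) ✓; HU at -20.80° ✓; |HU| = 15.80 ✓; ∠HUK = 101.8° ✓; |UK| = 29.80 ✓; ∠UKQ = 149.3° ✓; |KQ| = 14.00 ✓; ∠KQD = 112.7° ✓; |QD| = 29.50 ✓; ∠(QD, DB) = 90.00° ✓; |DB| = 22.20 ✓; ∠DBW = 135.8° ✓; |BW| = 23.80 ✗.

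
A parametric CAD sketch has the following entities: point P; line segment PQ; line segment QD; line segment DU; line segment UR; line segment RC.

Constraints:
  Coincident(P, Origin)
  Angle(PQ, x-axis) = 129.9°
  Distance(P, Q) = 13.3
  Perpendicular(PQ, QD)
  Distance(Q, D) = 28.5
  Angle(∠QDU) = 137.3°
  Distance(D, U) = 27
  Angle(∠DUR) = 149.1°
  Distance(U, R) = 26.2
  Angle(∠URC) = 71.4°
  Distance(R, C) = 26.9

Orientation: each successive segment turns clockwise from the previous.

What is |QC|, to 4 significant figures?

51.30

∠DUR = 149.1° gives UR at -33.70° from the x-axis; with |UR| = 26.2, R = (62.10, 12.63). ∠URC = 71.4° gives RC at -142.3° from the x-axis; with |RC| = 26.9, C = (40.81, -3.821). Then |QC| = |C − Q| = 51.30.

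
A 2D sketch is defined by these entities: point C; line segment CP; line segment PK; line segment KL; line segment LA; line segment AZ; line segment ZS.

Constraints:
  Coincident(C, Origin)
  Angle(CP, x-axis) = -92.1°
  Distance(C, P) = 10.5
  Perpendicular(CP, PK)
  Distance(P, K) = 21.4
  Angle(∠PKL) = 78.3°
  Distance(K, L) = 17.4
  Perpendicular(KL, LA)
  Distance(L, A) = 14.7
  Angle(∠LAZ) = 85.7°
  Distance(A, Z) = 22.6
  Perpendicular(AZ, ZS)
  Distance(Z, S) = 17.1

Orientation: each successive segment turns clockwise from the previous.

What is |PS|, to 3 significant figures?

26.3

∠LAZ = 85.7° gives AZ at -108° from the x-axis; with |AZ| = 22.6, Z = (-10.4, -17.8). The perpendicularity gives ZS at right angles to AZ, so ZS runs at 162°; with |ZS| = 17.1, S = (-26.6, -12.5). Then |PS| = |S − P| = 26.3.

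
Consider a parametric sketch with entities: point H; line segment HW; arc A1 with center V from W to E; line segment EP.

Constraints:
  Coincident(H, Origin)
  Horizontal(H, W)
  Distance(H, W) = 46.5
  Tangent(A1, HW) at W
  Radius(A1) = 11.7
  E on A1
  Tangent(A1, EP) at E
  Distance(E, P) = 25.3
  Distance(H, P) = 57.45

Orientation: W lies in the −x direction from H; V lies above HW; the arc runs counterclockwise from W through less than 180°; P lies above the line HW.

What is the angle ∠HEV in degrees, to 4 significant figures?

141.7°

Checks: |VE| = 11.70 ✓; ∠(VE, EP) = 90.00° ✓; |EP| = 25.30 ✓; |HP| = 57.45 ✓.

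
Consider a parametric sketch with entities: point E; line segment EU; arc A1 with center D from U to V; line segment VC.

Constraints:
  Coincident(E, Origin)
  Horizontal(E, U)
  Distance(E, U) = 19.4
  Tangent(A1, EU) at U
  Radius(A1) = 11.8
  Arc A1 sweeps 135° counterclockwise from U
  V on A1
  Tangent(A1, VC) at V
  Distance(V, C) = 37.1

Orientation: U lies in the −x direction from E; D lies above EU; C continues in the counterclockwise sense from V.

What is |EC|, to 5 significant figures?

59.510

E is at the origin; E and U share the same y with |EU| = 19.4 and U on the −x side, so U = (-19.400, 0.0000). Tangency of A1 to EU means the radius DU is perpendicular to EU, so D = U + (0, 11.8) = (-19.400, 11.800). On A1, U sits at bearing -90° from D; a 135° counterclockwise sweep puts V at bearing 45°, so V = D + 11.8·(cos 45°, sin 45°) = (-11.056, 20.144). Since A1 is tangent to VC there, DV ⟂ VC, so VC runs along (−sin 45°, cos 45°); with |VC| = 37.1, C = (-37.290, 46.378). Then |EC| = |C − E| = 59.510.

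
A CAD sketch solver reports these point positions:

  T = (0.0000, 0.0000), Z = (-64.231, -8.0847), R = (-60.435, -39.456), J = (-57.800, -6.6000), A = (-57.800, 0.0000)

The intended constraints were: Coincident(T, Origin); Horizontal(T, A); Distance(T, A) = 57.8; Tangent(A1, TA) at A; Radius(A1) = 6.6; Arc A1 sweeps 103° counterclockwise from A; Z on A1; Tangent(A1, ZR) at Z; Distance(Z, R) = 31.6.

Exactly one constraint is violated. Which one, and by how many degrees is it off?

Tangent(A1, ZR) at Z — off by 6.10°.

T = (0.00, 0.00) ✓; T.y = 0.00, A.y = 0.00 ✓; |TA| = 57.80 ✓; ∠(JA, AT) = 90.00° ✓; |JA| = 6.600 ✓; bearing(J→Z) − bearing(J→A) = 103.0° ✓; |JZ| = 6.600 ✓; ∠(JZ, ZR) = 96.10° ✗; |ZR| = 31.60 ✓.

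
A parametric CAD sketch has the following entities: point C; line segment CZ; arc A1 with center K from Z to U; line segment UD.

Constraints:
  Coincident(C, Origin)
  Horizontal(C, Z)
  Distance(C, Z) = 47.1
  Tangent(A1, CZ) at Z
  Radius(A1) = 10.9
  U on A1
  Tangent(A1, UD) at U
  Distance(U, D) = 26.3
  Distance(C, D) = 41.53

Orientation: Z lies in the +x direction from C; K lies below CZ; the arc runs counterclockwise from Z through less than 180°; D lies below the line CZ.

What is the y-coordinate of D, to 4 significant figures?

-31.32

C is at the origin; CZ is horizontal with |CZ| = 47.1 and Z on the +x side, so Z = (47.10, 0.000). The tangent condition forces KZ to be normal to CZ, so K = Z + (0, -10.9) = (47.10, -10.90). Since KU ⟂ UD (tangency), |KD| = √(10.9² + 26.3²) = 28.47 regardless of where U sits on A1. So D lies on both circle(C, 41.53) and circle(K, 28.47); the below-CZ intersection is D = (27.27, -31.32). U is the foot of the tangent from D: U = (36.97, -6.879).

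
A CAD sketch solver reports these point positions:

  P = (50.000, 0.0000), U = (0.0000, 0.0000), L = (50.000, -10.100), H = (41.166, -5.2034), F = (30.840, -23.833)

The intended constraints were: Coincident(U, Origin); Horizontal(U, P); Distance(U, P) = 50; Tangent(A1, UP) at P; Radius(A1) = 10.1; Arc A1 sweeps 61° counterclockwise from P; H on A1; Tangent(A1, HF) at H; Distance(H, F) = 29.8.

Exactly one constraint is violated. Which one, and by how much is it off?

Distance(H, F) = 29.8 — off by 8.50.

U = (0.00, 0.00) ✓; U.y = 0.00, P.y = 0.00 ✓; |UP| = 50.00 ✓; ∠(LP, PU) = 90.00° ✓; |LP| = 10.10 ✓; bearing(L→H) − bearing(L→P) = 61.00° ✓; |LH| = 10.10 ✓; ∠(LH, HF) = 90.00° ✓; |HF| = 21.30 ✗.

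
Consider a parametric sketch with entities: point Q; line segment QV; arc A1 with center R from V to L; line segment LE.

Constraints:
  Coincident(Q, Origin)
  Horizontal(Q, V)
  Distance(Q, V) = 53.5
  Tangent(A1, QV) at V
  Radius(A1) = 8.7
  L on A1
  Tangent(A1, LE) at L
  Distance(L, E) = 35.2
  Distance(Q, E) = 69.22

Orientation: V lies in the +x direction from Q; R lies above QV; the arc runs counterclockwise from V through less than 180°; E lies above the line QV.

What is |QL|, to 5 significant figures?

62.862

Q is at the origin; Q and V share the same y with |QV| = 53.5 and V on the +x side, so V = (53.500, 0.0000). Tangency of A1 to QV means the radius RV is perpendicular to QV, so R = V + (0, 8.7) = (53.500, 8.7000). Since RL ⟂ LE (tangency), |RE| = √(8.7² + 35.2²) = 36.259 regardless of where L sits on A1. So E lies on both circle(Q, 69.22) and circle(R, 36.259); the above-QV intersection is E = (52.640, 44.949). L is the foot of the tangent from E: L = (61.894, 10.987).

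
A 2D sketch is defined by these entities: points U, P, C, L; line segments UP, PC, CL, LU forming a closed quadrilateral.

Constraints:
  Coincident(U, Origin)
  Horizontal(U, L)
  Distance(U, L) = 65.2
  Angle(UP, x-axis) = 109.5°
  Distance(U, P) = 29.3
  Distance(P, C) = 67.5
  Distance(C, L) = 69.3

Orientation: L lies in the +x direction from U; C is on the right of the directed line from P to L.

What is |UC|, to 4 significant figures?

38.40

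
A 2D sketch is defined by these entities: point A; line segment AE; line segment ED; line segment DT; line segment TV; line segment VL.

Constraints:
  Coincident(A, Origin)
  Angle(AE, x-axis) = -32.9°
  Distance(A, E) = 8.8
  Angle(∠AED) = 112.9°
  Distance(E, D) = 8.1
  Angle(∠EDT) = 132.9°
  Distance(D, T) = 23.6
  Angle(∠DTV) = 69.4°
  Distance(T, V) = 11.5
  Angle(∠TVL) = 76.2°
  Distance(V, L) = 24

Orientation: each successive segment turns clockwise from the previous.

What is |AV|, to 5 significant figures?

21.697

∠EDT = 132.9° gives DT at -147.10° from the x-axis; with |DT| = 23.6, T = (-13.833, -25.576). ∠DTV = 69.4° gives TV at 102.30° from the x-axis; with |TV| = 11.5, V = (-16.283, -14.340). Then |AV| = |V − A| = 21.697.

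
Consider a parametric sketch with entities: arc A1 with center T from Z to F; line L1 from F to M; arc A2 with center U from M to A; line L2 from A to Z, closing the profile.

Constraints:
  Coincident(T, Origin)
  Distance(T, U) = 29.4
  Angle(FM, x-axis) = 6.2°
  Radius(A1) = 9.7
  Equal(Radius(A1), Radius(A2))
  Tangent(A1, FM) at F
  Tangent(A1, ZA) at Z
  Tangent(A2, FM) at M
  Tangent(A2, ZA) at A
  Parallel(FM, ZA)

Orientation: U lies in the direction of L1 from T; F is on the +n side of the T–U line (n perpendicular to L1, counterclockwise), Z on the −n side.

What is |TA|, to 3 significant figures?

31.0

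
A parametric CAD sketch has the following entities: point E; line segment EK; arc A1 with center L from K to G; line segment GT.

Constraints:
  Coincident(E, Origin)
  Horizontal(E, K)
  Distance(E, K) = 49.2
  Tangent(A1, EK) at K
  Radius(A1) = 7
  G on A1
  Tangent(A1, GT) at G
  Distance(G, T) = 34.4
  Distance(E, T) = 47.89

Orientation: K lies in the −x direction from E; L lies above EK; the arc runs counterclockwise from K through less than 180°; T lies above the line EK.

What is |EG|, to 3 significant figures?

42.9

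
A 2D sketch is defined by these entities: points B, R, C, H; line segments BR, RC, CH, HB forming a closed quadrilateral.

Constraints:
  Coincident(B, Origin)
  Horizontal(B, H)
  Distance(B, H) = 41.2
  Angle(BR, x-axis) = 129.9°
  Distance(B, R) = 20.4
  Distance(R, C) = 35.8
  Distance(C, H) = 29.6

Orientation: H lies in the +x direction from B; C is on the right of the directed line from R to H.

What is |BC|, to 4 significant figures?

15.73

Checks: B = (0.00, 0.00) ✓; |RC| = 35.80 ✓; |CH| = 29.60 ✓.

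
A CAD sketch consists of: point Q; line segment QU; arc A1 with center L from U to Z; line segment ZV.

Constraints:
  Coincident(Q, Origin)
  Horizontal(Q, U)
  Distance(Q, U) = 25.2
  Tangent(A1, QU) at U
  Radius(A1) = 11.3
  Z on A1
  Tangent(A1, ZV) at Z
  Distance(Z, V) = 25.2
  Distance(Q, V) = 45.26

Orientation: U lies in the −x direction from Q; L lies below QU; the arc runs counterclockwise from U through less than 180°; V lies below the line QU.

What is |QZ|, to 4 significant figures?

38.90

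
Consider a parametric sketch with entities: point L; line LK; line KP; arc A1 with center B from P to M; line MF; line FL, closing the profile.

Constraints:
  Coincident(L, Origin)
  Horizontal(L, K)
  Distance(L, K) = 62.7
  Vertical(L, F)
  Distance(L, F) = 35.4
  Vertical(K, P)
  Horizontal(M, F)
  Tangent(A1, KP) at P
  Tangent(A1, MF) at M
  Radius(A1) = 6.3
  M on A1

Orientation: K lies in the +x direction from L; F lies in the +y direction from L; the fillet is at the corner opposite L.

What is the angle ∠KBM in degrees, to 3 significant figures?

168°

The virtual corner opposite L is at (62.7, 35.4). A1 meets KP tangentially, so BP is at right angles to KP and since A1 is tangent to MF there, BM ⟂ MF, with radius 6.3, so the center B sits 6.3 in from both sides at B = (56.4, 29.1). That places the tangent points at P = (62.7, 29.1) on KP and M = (56.4, 35.4) on MF. Then cos ∠KBM = BK·BM / (|BK||BM|), giving 168°.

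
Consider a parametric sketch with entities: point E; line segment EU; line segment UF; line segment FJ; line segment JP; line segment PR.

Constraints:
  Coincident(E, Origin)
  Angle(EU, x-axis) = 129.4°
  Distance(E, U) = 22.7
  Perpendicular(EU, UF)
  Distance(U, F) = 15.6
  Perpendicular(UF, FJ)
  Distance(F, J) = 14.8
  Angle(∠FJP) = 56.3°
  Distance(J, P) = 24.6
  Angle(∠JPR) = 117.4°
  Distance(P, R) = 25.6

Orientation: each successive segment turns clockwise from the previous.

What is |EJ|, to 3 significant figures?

17.5

E is at the origin; EU runs at 129.4° with length 22.7, so U = (-14.4, 17.5). EU is perpendicular to UF, so UF runs at 39.4°; with |UF| = 15.6, F = (-2.35, 27.4). UF ⟂ FJ, so FJ runs at -50.6°; with |FJ| = 14.8, J = (7.04, 16.0). Then |EJ| = |J − E| = 17.5.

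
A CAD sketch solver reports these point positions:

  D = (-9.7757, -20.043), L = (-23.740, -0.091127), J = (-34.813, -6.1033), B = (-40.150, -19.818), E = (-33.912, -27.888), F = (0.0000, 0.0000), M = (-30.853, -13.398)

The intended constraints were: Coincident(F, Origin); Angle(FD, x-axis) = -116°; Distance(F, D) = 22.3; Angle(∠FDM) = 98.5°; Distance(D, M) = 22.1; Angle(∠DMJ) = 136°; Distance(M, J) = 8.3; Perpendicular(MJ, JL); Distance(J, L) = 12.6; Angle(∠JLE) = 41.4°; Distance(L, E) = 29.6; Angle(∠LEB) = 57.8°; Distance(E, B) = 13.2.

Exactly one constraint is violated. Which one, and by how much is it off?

Distance(E, B) = 13.2 — off by 3.00.

F = (0.00, 0.00) ✓; FD at -116.0° ✓; |FD| = 22.30 ✓; ∠FDM = 98.50° ✓; |DM| = 22.10 ✓; ∠DMJ = 136.0° ✓; |MJ| = 8.300 ✓; ∠(MJ, JL) = 90.00° ✓; |JL| = 12.60 ✓; ∠JLE = 41.40° ✓; |LE| = 29.60 ✓; ∠LEB = 57.80° ✓; |EB| = 10.20 ✗.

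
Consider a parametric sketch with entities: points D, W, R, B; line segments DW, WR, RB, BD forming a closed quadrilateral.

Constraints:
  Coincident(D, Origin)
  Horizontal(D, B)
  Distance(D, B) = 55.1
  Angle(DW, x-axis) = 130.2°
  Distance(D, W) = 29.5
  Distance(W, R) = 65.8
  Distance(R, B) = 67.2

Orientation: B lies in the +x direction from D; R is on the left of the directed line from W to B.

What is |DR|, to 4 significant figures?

71.22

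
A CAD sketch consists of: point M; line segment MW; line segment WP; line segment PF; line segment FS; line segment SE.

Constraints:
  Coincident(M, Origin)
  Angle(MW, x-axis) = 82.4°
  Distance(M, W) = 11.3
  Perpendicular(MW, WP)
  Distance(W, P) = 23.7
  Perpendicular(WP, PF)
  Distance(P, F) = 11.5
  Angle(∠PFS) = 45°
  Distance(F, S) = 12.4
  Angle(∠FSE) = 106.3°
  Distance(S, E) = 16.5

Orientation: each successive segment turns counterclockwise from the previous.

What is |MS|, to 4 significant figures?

17.22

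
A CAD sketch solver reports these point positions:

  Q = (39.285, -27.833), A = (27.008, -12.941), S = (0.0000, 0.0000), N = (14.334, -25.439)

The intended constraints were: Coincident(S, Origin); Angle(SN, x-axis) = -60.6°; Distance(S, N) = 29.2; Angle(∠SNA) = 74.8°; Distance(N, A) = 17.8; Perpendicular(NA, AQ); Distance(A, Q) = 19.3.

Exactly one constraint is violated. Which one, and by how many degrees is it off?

Perpendicular(NA, AQ) — off by 5.10°.

S = (0.00, 0.00) ✓; SN at -60.60° ✓; |SN| = 29.20 ✓; ∠SNA = 74.80° ✓; |NA| = 17.80 ✓; ∠(NA, AQ) = 95.10° ✗; |AQ| = 19.30 ✓.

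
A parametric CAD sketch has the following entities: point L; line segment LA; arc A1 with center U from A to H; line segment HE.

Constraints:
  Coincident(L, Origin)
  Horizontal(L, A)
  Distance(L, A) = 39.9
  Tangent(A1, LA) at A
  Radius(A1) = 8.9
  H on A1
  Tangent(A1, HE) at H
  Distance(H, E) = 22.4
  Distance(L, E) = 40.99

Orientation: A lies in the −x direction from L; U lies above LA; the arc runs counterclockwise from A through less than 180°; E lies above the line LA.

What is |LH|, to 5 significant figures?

32.020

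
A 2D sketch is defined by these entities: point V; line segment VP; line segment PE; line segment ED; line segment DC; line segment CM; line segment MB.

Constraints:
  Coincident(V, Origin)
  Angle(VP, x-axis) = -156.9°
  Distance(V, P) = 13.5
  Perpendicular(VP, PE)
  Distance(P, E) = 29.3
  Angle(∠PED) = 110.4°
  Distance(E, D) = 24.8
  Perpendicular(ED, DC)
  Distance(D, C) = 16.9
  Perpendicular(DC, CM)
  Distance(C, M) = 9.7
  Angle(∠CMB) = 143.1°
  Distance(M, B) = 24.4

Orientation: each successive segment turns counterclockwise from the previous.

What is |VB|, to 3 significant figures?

30.7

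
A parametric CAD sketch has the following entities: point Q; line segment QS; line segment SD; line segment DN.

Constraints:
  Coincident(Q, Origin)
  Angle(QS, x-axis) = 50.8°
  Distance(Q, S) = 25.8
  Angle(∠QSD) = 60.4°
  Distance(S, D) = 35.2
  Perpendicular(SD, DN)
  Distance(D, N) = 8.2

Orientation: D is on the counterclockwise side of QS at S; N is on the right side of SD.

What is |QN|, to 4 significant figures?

37.98

Q is at the origin; QS runs at 50.8° with length 25.8, so S = 25.8·(cos 50.8°, sin 50.8°) = (16.31, 19.99). ∠QSD = 60.4°, so SD runs at 50.8° + (180° − 60.4°) = 170.4° from the x-axis; with |SD| = 35.2, D = S + 35.2·(cos 170.4°, sin 170.4°) = (-18.40, 25.86). SD is perpendicular to DN; with |DN| = 8.2 on the right of SD, N = D + 8.2·(0.1668, 0.9860) = (-17.03, 33.95). Then |QN| = |N − Q| = 37.98.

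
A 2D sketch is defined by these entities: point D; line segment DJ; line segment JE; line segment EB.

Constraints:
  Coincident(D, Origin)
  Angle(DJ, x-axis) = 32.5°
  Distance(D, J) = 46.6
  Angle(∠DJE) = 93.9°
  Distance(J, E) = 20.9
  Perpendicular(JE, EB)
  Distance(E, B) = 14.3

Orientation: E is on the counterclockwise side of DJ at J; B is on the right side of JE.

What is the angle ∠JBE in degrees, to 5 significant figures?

55.620°

D is at the origin; DJ runs at 32.5° with length 46.6, so J = 46.6·(cos 32.5°, sin 32.5°) = (39.302, 25.038). ∠DJE = 93.9°, so JE runs at 32.5° + (180° − 93.9°) = 118.60° from the x-axis; with |JE| = 20.9, E = J + 20.9·(cos 118.60°, sin 118.60°) = (29.297, 43.388). The perpendicularity gives EB at right angles to JE; with |EB| = 14.3 on the right of JE, B = E + 14.3·(0.87798, 0.47869) = (41.853, 50.233). Then cos ∠JBE = BJ·BE / (|BJ||BE|), giving 55.620°.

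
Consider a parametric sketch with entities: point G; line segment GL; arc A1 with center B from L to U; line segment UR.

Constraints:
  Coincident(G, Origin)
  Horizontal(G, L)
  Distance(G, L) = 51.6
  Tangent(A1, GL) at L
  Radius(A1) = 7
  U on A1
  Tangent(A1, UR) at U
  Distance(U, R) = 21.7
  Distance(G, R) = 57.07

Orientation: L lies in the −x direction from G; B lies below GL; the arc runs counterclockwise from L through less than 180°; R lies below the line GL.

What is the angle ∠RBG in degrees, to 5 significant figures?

90.616°

Checks: |BL| = 7.000 ✓; |BU| = 7.000 ✓; ∠(BU, UR) = 90.00° ✓; |UR| = 21.70 ✓; |GR| = 57.07 ✓.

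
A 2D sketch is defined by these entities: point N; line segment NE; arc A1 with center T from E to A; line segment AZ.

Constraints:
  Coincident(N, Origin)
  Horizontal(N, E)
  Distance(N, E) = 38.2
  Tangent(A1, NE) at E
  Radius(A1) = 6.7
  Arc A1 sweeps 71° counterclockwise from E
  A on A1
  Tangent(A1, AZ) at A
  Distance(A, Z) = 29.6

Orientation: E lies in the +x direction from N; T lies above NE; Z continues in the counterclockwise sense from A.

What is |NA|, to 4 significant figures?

44.76

Since A1 is tangent to NE there, TE ⟂ NE, so T = E + (0, 6.7) = (38.20, 6.700). On A1, E sits at bearing -90° from T; a 71° counterclockwise sweep puts A at bearing -19°, so A = T + 6.7·(cos -19°, sin -19°) = (44.53, 4.519). Then |NA| = |A − N| = 44.76.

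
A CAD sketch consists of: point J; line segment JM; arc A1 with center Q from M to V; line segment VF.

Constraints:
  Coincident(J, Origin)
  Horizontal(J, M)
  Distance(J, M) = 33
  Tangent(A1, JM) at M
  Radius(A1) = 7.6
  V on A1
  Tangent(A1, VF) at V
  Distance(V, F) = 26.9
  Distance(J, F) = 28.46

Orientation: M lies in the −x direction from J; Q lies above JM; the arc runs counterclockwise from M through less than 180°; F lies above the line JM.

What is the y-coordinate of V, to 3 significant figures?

3.42

Checks: |QV| = 7.600 ✓; ∠(QV, VF) = 90.00° ✓; |VF| = 26.90 ✓; |JF| = 28.46 ✓.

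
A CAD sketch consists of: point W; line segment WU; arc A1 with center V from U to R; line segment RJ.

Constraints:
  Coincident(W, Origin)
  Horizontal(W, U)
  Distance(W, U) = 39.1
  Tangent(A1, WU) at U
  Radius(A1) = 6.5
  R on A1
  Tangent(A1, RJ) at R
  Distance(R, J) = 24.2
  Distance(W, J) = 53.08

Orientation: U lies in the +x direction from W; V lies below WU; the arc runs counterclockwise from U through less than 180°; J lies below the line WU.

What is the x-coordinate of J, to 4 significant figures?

42.89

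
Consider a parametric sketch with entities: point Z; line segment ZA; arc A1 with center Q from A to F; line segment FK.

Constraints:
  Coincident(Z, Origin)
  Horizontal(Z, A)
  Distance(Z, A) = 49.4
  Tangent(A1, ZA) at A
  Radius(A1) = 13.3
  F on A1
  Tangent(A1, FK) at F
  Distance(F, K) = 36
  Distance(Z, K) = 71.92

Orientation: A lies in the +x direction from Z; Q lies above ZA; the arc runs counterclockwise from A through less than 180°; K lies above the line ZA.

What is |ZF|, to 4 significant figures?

64.43

Z is at the origin; ZA is horizontal with |ZA| = 49.4 and A on the +x side, so A = (49.40, 0.000). Since A1 is tangent to ZA there, QA ⟂ ZA, so Q = A + (0, 13.3) = (49.40, 13.30). Since QF ⟂ FK (tangency), |QK| = √(13.3² + 36.0²) = 38.38 regardless of where F sits on A1. So K lies on both circle(Z, 71.92) and circle(Q, 38.38); the above-ZA intersection is K = (50.02, 51.67). F is the foot of the tangent from K: F = (61.95, 17.71).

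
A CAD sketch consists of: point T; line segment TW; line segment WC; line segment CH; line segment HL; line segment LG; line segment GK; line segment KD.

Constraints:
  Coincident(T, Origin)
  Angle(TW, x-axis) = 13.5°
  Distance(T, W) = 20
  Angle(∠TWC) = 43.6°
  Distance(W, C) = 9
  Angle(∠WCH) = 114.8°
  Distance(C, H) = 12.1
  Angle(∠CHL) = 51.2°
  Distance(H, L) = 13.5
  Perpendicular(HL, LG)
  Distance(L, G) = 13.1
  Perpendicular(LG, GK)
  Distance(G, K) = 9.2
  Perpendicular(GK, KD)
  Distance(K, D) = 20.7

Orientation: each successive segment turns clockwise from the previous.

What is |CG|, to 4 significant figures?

6.964

T is at the origin; TW runs at 13.5° with length 20.0, so W = (19.45, 4.669). ∠TWC = 43.6° gives WC at -122.9° from the x-axis; with |WC| = 9.0, C = (14.56, -2.888). ∠WCH = 114.8° gives CH at 171.9° from the x-axis; with |CH| = 12.1, H = (2.580, -1.183). ∠CHL = 51.2° gives HL at 43.10° from the x-axis; with |HL| = 13.5, L = (12.44, 8.041). HL ⟂ LG, so LG runs at -46.90°; with |LG| = 13.1, G = (21.39, -1.524). Then |CG| = |G − C| = 6.964.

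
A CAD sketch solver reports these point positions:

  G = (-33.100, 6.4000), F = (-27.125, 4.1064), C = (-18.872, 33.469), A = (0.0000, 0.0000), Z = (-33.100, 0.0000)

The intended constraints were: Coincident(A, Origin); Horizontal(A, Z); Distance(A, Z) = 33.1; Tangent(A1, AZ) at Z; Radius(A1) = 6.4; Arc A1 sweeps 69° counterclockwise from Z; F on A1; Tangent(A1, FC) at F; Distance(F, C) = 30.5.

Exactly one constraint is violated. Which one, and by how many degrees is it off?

Tangent(A1, FC) at F — off by 5.30°.

A = (0.00, 0.00) ✓; A.y = 0.00, Z.y = 0.00 ✓; |AZ| = 33.10 ✓; ∠(GZ, ZA) = 90.00° ✓; |GZ| = 6.400 ✓; bearing(G→F) − bearing(G→Z) = 69.00° ✓; |GF| = 6.400 ✓; ∠(GF, FC) = 84.70° ✗; |FC| = 30.50 ✓.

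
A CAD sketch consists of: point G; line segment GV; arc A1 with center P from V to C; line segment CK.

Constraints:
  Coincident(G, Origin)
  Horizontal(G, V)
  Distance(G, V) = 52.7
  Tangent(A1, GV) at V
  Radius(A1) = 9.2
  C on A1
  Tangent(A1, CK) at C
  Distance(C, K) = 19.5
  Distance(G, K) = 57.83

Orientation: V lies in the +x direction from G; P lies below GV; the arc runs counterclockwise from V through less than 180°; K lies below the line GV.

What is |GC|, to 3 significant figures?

45.4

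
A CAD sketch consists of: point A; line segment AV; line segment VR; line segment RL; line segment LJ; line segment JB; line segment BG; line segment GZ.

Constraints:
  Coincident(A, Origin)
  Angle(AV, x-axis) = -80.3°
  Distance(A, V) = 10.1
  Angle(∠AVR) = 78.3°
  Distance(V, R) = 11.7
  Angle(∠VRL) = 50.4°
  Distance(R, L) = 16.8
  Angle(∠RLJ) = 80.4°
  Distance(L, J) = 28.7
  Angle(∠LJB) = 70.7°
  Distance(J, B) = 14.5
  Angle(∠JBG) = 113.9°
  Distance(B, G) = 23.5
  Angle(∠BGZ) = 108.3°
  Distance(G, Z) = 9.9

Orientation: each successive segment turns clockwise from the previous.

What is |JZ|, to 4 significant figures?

32.71

A is at the origin; AV runs at -80.3° with length 10.1, so V = (1.702, -9.956). ∠AVR = 78.3° gives VR at 178.0° from the x-axis; with |VR| = 11.7, R = (-9.991, -9.547). ∠VRL = 50.4° gives RL at 48.40° from the x-axis; with |RL| = 16.8, L = (1.163, 3.016). ∠RLJ = 80.4° gives LJ at -51.20° from the x-axis; with |LJ| = 28.7, J = (19.15, -19.35). ∠LJB = 70.7° gives JB at -160.5° from the x-axis; with |JB| = 14.5, B = (5.478, -24.19). ∠JBG = 113.9° gives BG at 133.4° from the x-axis; with |BG| = 23.5, G = (-10.67, -7.117). ∠BGZ = 108.3° gives GZ at 61.70° from the x-axis; with |GZ| = 9.9, Z = (-5.975, 1.600). Then |JZ| = |Z − J| = 32.71.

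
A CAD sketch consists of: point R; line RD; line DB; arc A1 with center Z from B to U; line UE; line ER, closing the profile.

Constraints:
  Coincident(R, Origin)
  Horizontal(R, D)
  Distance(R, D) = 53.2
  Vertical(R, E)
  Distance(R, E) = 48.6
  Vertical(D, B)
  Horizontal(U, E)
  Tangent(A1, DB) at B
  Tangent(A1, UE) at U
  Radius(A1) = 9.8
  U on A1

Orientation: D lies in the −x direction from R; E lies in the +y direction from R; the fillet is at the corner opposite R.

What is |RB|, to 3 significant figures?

65.8

R is at the origin; R and D share the same y with |RD| = 53.2 and D on the −x side, so D = (-53.2, 0.00). RE is vertical with |RE| = 48.6 and E on the +y side, so E = (0.00, 48.6). The virtual corner opposite R is at (-53.2, 48.6). A1 meets DB tangentially, so ZB is at right angles to DB and since A1 is tangent to UE there, ZU ⟂ UE, with radius 9.8, so the center Z sits 9.8 in from both sides at Z = (-43.4, 38.8). That places the tangent points at B = (-53.2, 38.8) on DB and U = (-43.4, 48.6) on UE. Then |RB| = |B − R| = 65.8.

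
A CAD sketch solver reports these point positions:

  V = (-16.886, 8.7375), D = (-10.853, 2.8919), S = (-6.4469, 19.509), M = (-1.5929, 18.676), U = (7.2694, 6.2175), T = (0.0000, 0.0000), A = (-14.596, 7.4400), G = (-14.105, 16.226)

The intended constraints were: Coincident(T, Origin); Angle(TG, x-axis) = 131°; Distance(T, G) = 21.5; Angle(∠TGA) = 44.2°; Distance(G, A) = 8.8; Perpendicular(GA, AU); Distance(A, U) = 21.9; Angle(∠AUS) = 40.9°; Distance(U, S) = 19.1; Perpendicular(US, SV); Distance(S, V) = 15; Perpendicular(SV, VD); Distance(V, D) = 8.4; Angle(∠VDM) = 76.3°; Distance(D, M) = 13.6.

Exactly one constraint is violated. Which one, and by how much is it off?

Distance(D, M) = 13.6 — off by 4.70.

T = (0.00, 0.00) ✓; TG at 131.0° ✓; |TG| = 21.50 ✓; ∠TGA = 44.20° ✓; |GA| = 8.800 ✓; ∠(GA, AU) = 90.00° ✓; |AU| = 21.90 ✓; ∠AUS = 40.90° ✓; |US| = 19.10 ✓; ∠(US, SV) = 90.00° ✓; |SV| = 15.00 ✓; ∠(SV, VD) = 90.01° ✓; |VD| = 8.400 ✓; ∠VDM = 76.30° ✓; |DM| = 18.30 ✗.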